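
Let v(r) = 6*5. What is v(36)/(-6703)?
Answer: -30/6703 ≈ -0.0044756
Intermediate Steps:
v(r) = 30
v(36)/(-6703) = 30/(-6703) = 30*(-1/6703) = -30/6703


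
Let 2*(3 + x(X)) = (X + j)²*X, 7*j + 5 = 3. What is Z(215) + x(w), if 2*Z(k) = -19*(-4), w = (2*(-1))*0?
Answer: 35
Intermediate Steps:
j = -2/7 (j = -5/7 + (⅐)*3 = -5/7 + 3/7 = -2/7 ≈ -0.28571)
w = 0 (w = -2*0 = 0)
Z(k) = 38 (Z(k) = (-19*(-4))/2 = (½)*76 = 38)
x(X) = -3 + X*(-2/7 + X)²/2 (x(X) = -3 + ((X - 2/7)²*X)/2 = -3 + ((-2/7 + X)²*X)/2 = -3 + (X*(-2/7 + X)²)/2 = -3 + X*(-2/7 + X)²/2)
Z(215) + x(w) = 38 + (-3 + (1/98)*0*(-2 + 7*0)²) = 38 + (-3 + (1/98)*0*(-2 + 0)²) = 38 + (-3 + (1/98)*0*(-2)²) = 38 + (-3 + (1/98)*0*4) = 38 + (-3 + 0) = 38 - 3 = 35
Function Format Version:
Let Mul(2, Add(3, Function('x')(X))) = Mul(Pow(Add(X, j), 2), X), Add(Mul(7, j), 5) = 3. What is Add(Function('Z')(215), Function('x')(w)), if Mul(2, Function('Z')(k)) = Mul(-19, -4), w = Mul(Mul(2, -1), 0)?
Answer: 35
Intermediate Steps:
j = Rational(-2, 7) (j = Add(Rational(-5, 7), Mul(Rational(1, 7), 3)) = Add(Rational(-5, 7), Rational(3, 7)) = Rational(-2, 7) ≈ -0.28571)
w = 0 (w = Mul(-2, 0) = 0)
Function('Z')(k) = 38 (Function('Z')(k) = Mul(Rational(1, 2), Mul(-19, -4)) = Mul(Rational(1, 2), 76) = 38)
Function('x')(X) = Add(-3, Mul(Rational(1, 2), X, Pow(Add(Rational(-2, 7), X), 2))) (Function('x')(X) = Add(-3, Mul(Rational(1, 2), Mul(Pow(Add(X, Rational(-2, 7)), 2), X))) = Add(-3, Mul(Rational(1, 2), Mul(Pow(Add(Rational(-2, 7), X), 2), X))) = Add(-3, Mul(Rational(1, 2), Mul(X, Pow(Add(Rational(-2, 7), X), 2)))) = Add(-3, Mul(Rational(1, 2), X, Pow(Add(Rational(-2, 7), X), 2))))
Add(Function('Z')(215), Function('x')(w)) = Add(38, Add(-3, Mul(Rational(1, 98), 0, Pow(Add(-2, Mul(7, 0)), 2)))) = Add(38, Add(-3, Mul(Rational(1, 98), 0, Pow(Add(-2, 0), 2)))) = Add(38, Add(-3, Mul(Rational(1, 98), 0, Pow(-2, 2)))) = Add(38, Add(-3, Mul(Rational(1, 98), 0, 4))) = Add(38, Add(-3, 0)) = Add(38, -3) = 35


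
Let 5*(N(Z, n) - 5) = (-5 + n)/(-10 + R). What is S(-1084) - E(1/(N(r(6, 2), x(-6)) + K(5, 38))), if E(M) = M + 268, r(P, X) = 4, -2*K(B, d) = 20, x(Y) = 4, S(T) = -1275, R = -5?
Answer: -577007/374 ≈ -1542.8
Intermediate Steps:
K(B, d) = -10 (K(B, d) = -½*20 = -10)
N(Z, n) = 76/15 - n/75 (N(Z, n) = 5 + ((-5 + n)/(-10 - 5))/5 = 5 + ((-5 + n)/(-15))/5 = 5 + ((-5 + n)*(-1/15))/5 = 5 + (⅓ - n/15)/5 = 5 + (1/15 - n/75) = 76/15 - n/75)
E(M) = 268 + M
S(-1084) - E(1/(N(r(6, 2), x(-6)) + K(5, 38))) = -1275 - (268 + 1/((76/15 - 1/75*4) - 10)) = -1275 - (268 + 1/((76/15 - 4/75) - 10)) = -1275 - (268 + 1/(376/75 - 10)) = -1275 - (268 + 1/(-374/75)) = -1275 - (268 - 75/374) = -1275 - 1*100157/374 = -1275 - 100157/374 = -577007/374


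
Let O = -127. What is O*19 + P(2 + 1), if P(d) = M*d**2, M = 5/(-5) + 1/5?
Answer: -12101/5 ≈ -2420.2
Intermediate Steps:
M = -4/5 (M = 5*(-1/5) + 1*(1/5) = -1 + 1/5 = -4/5 ≈ -0.80000)
P(d) = -4*d**2/5
O*19 + P(2 + 1) = -127*19 - 4*(2 + 1)**2/5 = -2413 - 4/5*3**2 = -2413 - 4/5*9 = -2413 - 36/5 = -12101/5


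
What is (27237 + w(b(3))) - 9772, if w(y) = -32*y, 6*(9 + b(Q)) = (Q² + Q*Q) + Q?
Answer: 17641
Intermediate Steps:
b(Q) = -9 + Q²/3 + Q/6 (b(Q) = -9 + ((Q² + Q*Q) + Q)/6 = -9 + ((Q² + Q²) + Q)/6 = -9 + (2*Q² + Q)/6 = -9 + (Q + 2*Q²)/6 = -9 + (Q²/3 + Q/6) = -9 + Q²/3 + Q/6)
(27237 + w(b(3))) - 9772 = (27237 - 32*(-9 + (⅓)*3² + (⅙)*3)) - 9772 = (27237 - 32*(-9 + (⅓)*9 + ½)) - 9772 = (27237 - 32*(-9 + 3 + ½)) - 9772 = (27237 - 32*(-11/2)) - 9772 = (27237 + 176) - 9772 = 27413 - 9772 = 17641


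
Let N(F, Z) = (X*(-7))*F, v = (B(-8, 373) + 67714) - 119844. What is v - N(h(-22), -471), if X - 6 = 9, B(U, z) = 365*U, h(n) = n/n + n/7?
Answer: -55275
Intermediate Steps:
h(n) = 1 + n/7 (h(n) = 1 + n*(⅐) = 1 + n/7)
v = -55050 (v = (365*(-8) + 67714) - 119844 = (-2920 + 67714) - 119844 = 64794 - 119844 = -55050)
X = 15 (X = 6 + 9 = 15)
N(F, Z) = -105*F (N(F, Z) = (15*(-7))*F = -105*F)
v - N(h(-22), -471) = -55050 - (-105)*(1 + (⅐)*(-22)) = -55050 - (-105)*(1 - 22/7) = -55050 - (-105)*(-15)/7 = -55050 - 1*225 = -55050 - 225 = -55275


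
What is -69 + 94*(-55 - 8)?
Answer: -5991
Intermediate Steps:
-69 + 94*(-55 - 8) = -69 + 94*(-63) = -69 - 5922 = -5991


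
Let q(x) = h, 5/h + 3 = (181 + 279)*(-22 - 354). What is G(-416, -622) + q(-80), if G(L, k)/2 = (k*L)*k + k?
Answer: -55674840752921/172963 ≈ -3.2189e+8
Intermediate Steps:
h = -5/172963 (h = 5/(-3 + (181 + 279)*(-22 - 354)) = 5/(-3 + 460*(-376)) = 5/(-3 - 172960) = 5/(-172963) = 5*(-1/172963) = -5/172963 ≈ -2.8908e-5)
G(L, k) = 2*k + 2*L*k**2 (G(L, k) = 2*((k*L)*k + k) = 2*((L*k)*k + k) = 2*(L*k**2 + k) = 2*(k + L*k**2) = 2*k + 2*L*k**2)
q(x) = -5/172963
G(-416, -622) + q(-80) = 2*(-622)*(1 - 416*(-622)) - 5/172963 = 2*(-622)*(1 + 258752) - 5/172963 = 2*(-622)*258753 - 5/172963 = -321888732 - 5/172963 = -55674840752921/172963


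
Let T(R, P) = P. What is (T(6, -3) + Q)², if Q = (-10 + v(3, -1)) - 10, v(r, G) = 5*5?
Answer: 4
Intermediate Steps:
v(r, G) = 25
Q = 5 (Q = (-10 + 25) - 10 = 15 - 10 = 5)
(T(6, -3) + Q)² = (-3 + 5)² = 2² = 4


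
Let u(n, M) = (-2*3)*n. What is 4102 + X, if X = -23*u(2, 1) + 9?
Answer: 4387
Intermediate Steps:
u(n, M) = -6*n
X = 285 (X = -(-138)*2 + 9 = -23*(-12) + 9 = 276 + 9 = 285)
4102 + X = 4102 + 285 = 4387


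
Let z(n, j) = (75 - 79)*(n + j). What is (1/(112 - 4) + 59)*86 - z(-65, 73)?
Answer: 275767/54 ≈ 5106.8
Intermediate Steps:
z(n, j) = -4*j - 4*n (z(n, j) = -4*(j + n) = -4*j - 4*n)
(1/(112 - 4) + 59)*86 - z(-65, 73) = (1/(112 - 4) + 59)*86 - (-4*73 - 4*(-65)) = (1/108 + 59)*86 - (-292 + 260) = (1/108 + 59)*86 - 1*(-32) = (6373/108)*86 + 32 = 274039/54 + 32 = 275767/54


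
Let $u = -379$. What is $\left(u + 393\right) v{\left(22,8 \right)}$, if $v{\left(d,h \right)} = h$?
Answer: $112$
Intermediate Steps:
$\left(u + 393\right) v{\left(22,8 \right)} = \left(-379 + 393\right) 8 = 14 \cdot 8 = 112$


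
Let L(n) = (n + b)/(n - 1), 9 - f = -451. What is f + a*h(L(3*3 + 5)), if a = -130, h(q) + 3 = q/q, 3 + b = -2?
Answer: 720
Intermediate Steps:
b = -5 (b = -3 - 2 = -5)
f = 460 (f = 9 - 1*(-451) = 9 + 451 = 460)
L(n) = (-5 + n)/(-1 + n) (L(n) = (n - 5)/(n - 1) = (-5 + n)/(-1 + n))
h(q) = -2 (h(q) = -3 + q/q = -3 + 1 = -2)
f + a*h(L(3*3 + 5)) = 460 - 130*(-2) = 460 + 260 = 720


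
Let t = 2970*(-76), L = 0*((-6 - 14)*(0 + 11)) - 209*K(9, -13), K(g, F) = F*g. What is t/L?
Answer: -120/13 ≈ -9.2308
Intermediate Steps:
L = 24453 (L = 0*((-6 - 14)*(0 + 11)) - (-2717)*9 = 0*(-20*11) - 209*(-117) = 0*(-220) + 24453 = 0 + 24453 = 24453)
t = -225720
t/L = -225720/24453 = -225720*1/24453 = -120/13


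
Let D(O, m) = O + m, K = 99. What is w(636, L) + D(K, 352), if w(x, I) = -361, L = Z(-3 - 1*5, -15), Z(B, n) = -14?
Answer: 90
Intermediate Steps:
L = -14
w(636, L) + D(K, 352) = -361 + (99 + 352) = -361 + 451 = 90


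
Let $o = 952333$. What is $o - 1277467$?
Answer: $-325134$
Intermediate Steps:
$o - 1277467 = 952333 - 1277467 = -325134$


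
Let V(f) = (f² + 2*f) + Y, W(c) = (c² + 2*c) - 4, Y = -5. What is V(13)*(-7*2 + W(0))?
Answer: -3420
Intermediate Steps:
W(c) = -4 + c² + 2*c
V(f) = -5 + f² + 2*f (V(f) = (f² + 2*f) - 5 = -5 + f² + 2*f)
V(13)*(-7*2 + W(0)) = (-5 + 13² + 2*13)*(-7*2 + (-4 + 0² + 2*0)) = (-5 + 169 + 26)*(-14 + (-4 + 0 + 0)) = 190*(-14 - 4) = 190*(-18) = -3420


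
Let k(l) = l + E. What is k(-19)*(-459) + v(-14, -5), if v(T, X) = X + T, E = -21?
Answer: 18341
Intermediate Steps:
k(l) = -21 + l (k(l) = l - 21 = -21 + l)
v(T, X) = T + X
k(-19)*(-459) + v(-14, -5) = (-21 - 19)*(-459) + (-14 - 5) = -40*(-459) - 19 = 18360 - 19 = 18341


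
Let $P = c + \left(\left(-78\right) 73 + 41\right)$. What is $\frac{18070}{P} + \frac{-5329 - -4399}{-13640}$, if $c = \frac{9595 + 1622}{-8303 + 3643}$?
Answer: $- \frac{3626010209}{1159584668} \approx -3.127$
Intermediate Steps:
$c = - \frac{11217}{4660}$ ($c = \frac{11217}{-4660} = 11217 \left(- \frac{1}{4660}\right) = - \frac{11217}{4660} \approx -2.4071$)
$P = - \frac{26354197}{4660}$ ($P = - \frac{11217}{4660} + \left(\left(-78\right) 73 + 41\right) = - \frac{11217}{4660} + \left(-5694 + 41\right) = - \frac{11217}{4660} - 5653 = - \frac{26354197}{4660} \approx -5655.4$)
$\frac{18070}{P} + \frac{-5329 - -4399}{-13640} = \frac{18070}{- \frac{26354197}{4660}} + \frac{-5329 - -4399}{-13640} = 18070 \left(- \frac{4660}{26354197}\right) + \left(-5329 + 4399\right) \left(- \frac{1}{13640}\right) = - \frac{84206200}{26354197} - - \frac{3}{44} = - \frac{84206200}{26354197} + \frac{3}{44} = - \frac{3626010209}{1159584668}$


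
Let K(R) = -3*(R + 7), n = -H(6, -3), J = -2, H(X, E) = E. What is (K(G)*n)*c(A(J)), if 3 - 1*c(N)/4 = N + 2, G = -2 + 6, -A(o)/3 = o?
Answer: 1980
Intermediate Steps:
A(o) = -3*o
n = 3 (n = -1*(-3) = 3)
G = 4
c(N) = 4 - 4*N (c(N) = 12 - 4*(N + 2) = 12 - 4*(2 + N) = 12 + (-8 - 4*N) = 4 - 4*N)
K(R) = -21 - 3*R (K(R) = -3*(7 + R) = -21 - 3*R)
(K(G)*n)*c(A(J)) = ((-21 - 3*4)*3)*(4 - (-12)*(-2)) = ((-21 - 12)*3)*(4 - 4*6) = (-33*3)*(4 - 24) = -99*(-20) = 1980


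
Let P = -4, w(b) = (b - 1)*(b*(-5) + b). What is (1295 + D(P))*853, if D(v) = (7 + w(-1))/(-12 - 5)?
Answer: 18779648/17 ≈ 1.1047e+6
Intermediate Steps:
w(b) = -4*b*(-1 + b) (w(b) = (-1 + b)*(-5*b + b) = (-1 + b)*(-4*b) = -4*b*(-1 + b))
D(v) = 1/17 (D(v) = (7 + 4*(-1)*(1 - 1*(-1)))/(-12 - 5) = (7 + 4*(-1)*(1 + 1))/(-17) = (7 + 4*(-1)*2)*(-1/17) = (7 - 8)*(-1/17) = -1*(-1/17) = 1/17)
(1295 + D(P))*853 = (1295 + 1/17)*853 = (22016/17)*853 = 18779648/17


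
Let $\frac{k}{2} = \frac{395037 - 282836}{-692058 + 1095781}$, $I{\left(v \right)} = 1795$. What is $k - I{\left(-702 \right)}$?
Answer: $- \frac{724458383}{403723} \approx -1794.4$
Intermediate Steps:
$k = \frac{224402}{403723}$ ($k = 2 \frac{395037 - 282836}{-692058 + 1095781} = 2 \cdot \frac{112201}{403723} = \frac{224402}{403723} \approx 0.55583$)
$k - I{\left(-702 \right)} = \frac{224402}{403723} - 1795 = - \frac{724458383}{403723}$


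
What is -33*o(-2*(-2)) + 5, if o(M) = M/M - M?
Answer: 104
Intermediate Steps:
o(M) = 1 - M
-33*o(-2*(-2)) + 5 = -33*(1 - (-2)*(-2)) + 5 = -33*(1 - 1*4) + 5 = -33*(1 - 4) + 5 = -33*(-3) + 5 = 99 + 5 = 104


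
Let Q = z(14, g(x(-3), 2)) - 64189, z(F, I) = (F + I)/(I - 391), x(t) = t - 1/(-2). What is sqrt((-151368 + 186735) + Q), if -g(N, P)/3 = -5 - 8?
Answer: I*sqrt(223198734)/88 ≈ 169.77*I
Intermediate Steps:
x(t) = 1/2 + t (x(t) = t - 1*(-1/2) = t + 1/2 = 1/2 + t)
g(N, P) = 39 (g(N, P) = -3*(-5 - 8) = -3*(-13) = 39)
z(F, I) = (F + I)/(-391 + I)
Q = -22594581/352 (Q = (14 + 39)/(-391 + 39) - 64189 = 53/(-352) - 64189 = -1/352*53 - 64189 = -53/352 - 64189 = -22594581/352 ≈ -64189.)
sqrt((-151368 + 186735) + Q) = sqrt((-151368 + 186735) - 22594581/352) = sqrt(35367 - 22594581/352) = sqrt(-10145397/352) = I*sqrt(223198734)/88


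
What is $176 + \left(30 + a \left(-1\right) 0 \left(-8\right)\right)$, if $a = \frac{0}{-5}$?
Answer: $206$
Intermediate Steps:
$a = 0$ ($a = 0 \left(- \frac{1}{5}\right) = 0$)
$176 + \left(30 + a \left(-1\right) 0 \left(-8\right)\right) = 176 + \left(30 + 0 \left(-1\right) 0 \left(-8\right)\right) = 176 + \left(30 + 0 \cdot 0 \left(-8\right)\right) = 176 + \left(30 + 0 \left(-8\right)\right) = 176 + \left(30 + 0\right) = 176 + 30 = 206$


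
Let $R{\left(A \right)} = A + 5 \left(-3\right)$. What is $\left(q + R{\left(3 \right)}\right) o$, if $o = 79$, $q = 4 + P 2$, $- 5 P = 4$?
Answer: $- \frac{3792}{5} \approx -758.4$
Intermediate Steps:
$R{\left(A \right)} = -15 + A$ ($R{\left(A \right)} = A - 15 = -15 + A$)
$P = - \frac{4}{5}$ ($P = \left(- \frac{1}{5}\right) 4 = - \frac{4}{5} \approx -0.8$)
$q = \frac{12}{5}$ ($q = 4 - \frac{8}{5} = \frac{12}{5} \approx 2.4$)
$\left(q + R{\left(3 \right)}\right) o = \left(\frac{12}{5} + \left(-15 + 3\right)\right) 79 = \left(\frac{12}{5} - 12\right) 79 = \left(- \frac{48}{5}\right) 79 = - \frac{3792}{5}$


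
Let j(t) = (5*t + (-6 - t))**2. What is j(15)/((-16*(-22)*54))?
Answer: 27/176 ≈ 0.15341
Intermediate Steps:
j(t) = (-6 + 4*t)**2
j(15)/((-16*(-22)*54)) = (4*(-3 + 2*15)**2)/((-16*(-22)*54)) = (4*(-3 + 30)**2)/((352*54)) = (4*27**2)/19008 = (4*729)*(1/19008) = 2916*(1/19008) = 27/176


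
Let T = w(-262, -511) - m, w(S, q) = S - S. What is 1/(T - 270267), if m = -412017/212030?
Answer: -212030/57304299993 ≈ -3.7001e-6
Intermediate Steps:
w(S, q) = 0
m = -412017/212030 (m = -412017*1/212030 = -412017/212030 ≈ -1.9432)
T = 412017/212030 (T = 0 - 1*(-412017/212030) = 0 + 412017/212030 = 412017/212030 ≈ 1.9432)
1/(T - 270267) = 1/(412017/212030 - 270267) = 1/(-57304299993/212030) = -212030/57304299993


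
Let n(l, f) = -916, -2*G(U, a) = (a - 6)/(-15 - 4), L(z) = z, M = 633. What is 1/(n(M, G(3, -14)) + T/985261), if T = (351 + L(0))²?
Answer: -985261/902375875 ≈ -0.0010919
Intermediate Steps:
G(U, a) = -3/19 + a/38 (G(U, a) = -(a - 6)/(2*(-15 - 4)) = -(-6 + a)/(2*(-19)) = -(-6 + a)*(-1)/(2*19) = -(6/19 - a/19)/2 = -3/19 + a/38)
T = 123201 (T = (351 + 0)² = 351² = 123201)
1/(n(M, G(3, -14)) + T/985261) = 1/(-916 + 123201/985261) = 1/(-902375875/985261) = -985261/902375875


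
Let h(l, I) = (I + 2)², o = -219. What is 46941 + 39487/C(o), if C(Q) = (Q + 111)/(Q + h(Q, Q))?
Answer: -922843031/54 ≈ -1.7090e+7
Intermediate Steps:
h(l, I) = (2 + I)²
C(Q) = (111 + Q)/(Q + (2 + Q)²) (C(Q) = (Q + 111)/(Q + (2 + Q)²) = (111 + Q)/(Q + (2 + Q)²))
46941 + 39487/C(o) = 46941 + 39487/(((111 - 219)/(-219 + (2 - 219)²))) = 46941 + 39487/((-108/(-219 + (-217)²))) = 46941 + 39487/((-108/(-219 + 47089))) = 46941 + 39487/((-108/46870)) = 46941 + 39487/(((1/46870)*(-108))) = 46941 + 39487/(-54/23435) = 46941 + 39487*(-23435/54) = 46941 - 925377845/54 = -922843031/54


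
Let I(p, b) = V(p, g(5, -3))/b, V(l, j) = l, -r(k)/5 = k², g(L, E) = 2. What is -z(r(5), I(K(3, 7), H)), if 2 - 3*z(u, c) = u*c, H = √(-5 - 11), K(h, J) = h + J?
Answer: -⅔ + 625*I/6 ≈ -0.66667 + 104.17*I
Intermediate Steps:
K(h, J) = J + h
r(k) = -5*k²
H = 4*I (H = √(-16) = 4*I ≈ 4.0*I)
I(p, b) = p/b
z(u, c) = ⅔ - c*u/3 (z(u, c) = ⅔ - u*c/3 = ⅔ - c*u/3)
-z(r(5), I(K(3, 7), H)) = -(⅔ - (7 + 3)/((4*I))*(-5*5²)/3) = -(⅔ - 10*(-I/4)*(-5*25)/3) = -(⅔ - ⅓*(-5*I/2)*(-125)) = -(⅔ - 625*I/6) = -⅔ + 625*I/6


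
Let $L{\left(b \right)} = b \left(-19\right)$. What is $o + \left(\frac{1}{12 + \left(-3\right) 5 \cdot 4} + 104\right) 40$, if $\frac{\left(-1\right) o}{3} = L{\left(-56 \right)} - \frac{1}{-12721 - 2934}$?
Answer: $\frac{90845947}{93930} \approx 967.17$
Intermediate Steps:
$L{\left(b \right)} = - 19 b$
$o = - \frac{49970763}{15655}$ ($o = - 3 \left(\left(-19\right) \left(-56\right) - \frac{1}{-12721 - 2934}\right) = - 3 \left(1064 - \frac{1}{-15655}\right) = - 3 \left(1064 - - \frac{1}{15655}\right) = - 3 \left(1064 + \frac{1}{15655}\right) = \left(-3\right) \frac{16656921}{15655} = - \frac{49970763}{15655} \approx -3192.0$)
$o + \left(\frac{1}{12 + \left(-3\right) 5 \cdot 4} + 104\right) 40 = - \frac{49970763}{15655} + \left(\frac{1}{12 + \left(-3\right) 5 \cdot 4} + 104\right) 40 = - \frac{49970763}{15655} + \left(\frac{1}{12 - 60} + 104\right) 40 = - \frac{49970763}{15655} + \left(\frac{1}{-48} + 104\right) 40 = - \frac{49970763}{15655} + \left(- \frac{1}{48} + 104\right) 40 = - \frac{49970763}{15655} + \frac{4991}{48} \cdot 40 = - \frac{49970763}{15655} + \frac{24955}{6} = \frac{90845947}{93930}$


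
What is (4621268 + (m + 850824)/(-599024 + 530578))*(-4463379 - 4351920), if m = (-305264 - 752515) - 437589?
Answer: -1394174595611473764/34223 ≈ -4.0738e+13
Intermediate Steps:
m = -1495368 (m = -1057779 - 437589 = -1495368)
(4621268 + (m + 850824)/(-599024 + 530578))*(-4463379 - 4351920) = (4621268 + (-1495368 + 850824)/(-599024 + 530578))*(-4463379 - 4351920) = (4621268 - 644544/(-68446))*(-8815299) = (4621268 - 644544*(-1/68446))*(-8815299) = (4621268 + 322272/34223)*(-8815299) = (158153977036/34223)*(-8815299) = -1394174595611473764/34223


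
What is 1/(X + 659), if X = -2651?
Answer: -1/1992 ≈ -0.00050201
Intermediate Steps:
1/(X + 659) = 1/(-2651 + 659) = 1/(-1992) = -1/1992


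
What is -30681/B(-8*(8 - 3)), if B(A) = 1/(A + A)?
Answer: 2454480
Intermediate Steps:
B(A) = 1/(2*A)
-30681/B(-8*(8 - 3)) = -30681/(1/(2*((-8*(8 - 3))))) = -30681/(1/(2*((-8*5)))) = -30681/((1/2)/(-40)) = -30681/((1/2)*(-1/40)) = -30681/(-1/80) = -30681*(-80) = 2454480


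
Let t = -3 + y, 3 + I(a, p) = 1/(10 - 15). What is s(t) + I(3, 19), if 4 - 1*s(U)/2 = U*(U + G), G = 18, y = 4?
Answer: -166/5 ≈ -33.200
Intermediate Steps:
I(a, p) = -16/5 (I(a, p) = -3 + 1/(10 - 15) = -3 + 1/(-5) = -3 - ⅕ = -16/5)
t = 1 (t = -3 + 4 = 1)
s(U) = 8 - 2*U*(18 + U) (s(U) = 8 - 2*U*(U + 18) = 8 - 2*U*(18 + U))
s(t) + I(3, 19) = (8 - 36*1 - 2*1²) - 16/5 = (8 - 36 - 2*1) - 16/5 = (8 - 36 - 2) - 16/5 = -30 - 16/5 = -166/5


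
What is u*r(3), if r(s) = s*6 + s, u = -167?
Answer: -3507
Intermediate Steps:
r(s) = 7*s (r(s) = 6*s + s = 7*s)
u*r(3) = -1169*3 = -167*21 = -3507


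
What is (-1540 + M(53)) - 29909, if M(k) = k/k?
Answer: -31448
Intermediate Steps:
M(k) = 1
(-1540 + M(53)) - 29909 = (-1540 + 1) - 29909 = -1539 - 29909 = -31448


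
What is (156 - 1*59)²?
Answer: 9409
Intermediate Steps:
(156 - 1*59)² = (156 - 59)² = 97² = 9409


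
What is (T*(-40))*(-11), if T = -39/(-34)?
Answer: 8580/17 ≈ 504.71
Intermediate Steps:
T = 39/34 (T = -39*(-1/34) = 39/34 ≈ 1.1471)
(T*(-40))*(-11) = ((39/34)*(-40))*(-11) = -780/17*(-11) = 8580/17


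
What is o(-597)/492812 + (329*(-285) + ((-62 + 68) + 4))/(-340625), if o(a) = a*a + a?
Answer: 8370102578/8393204375 ≈ 0.99725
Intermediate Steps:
o(a) = a + a² (o(a) = a² + a = a + a²)
o(-597)/492812 + (329*(-285) + ((-62 + 68) + 4))/(-340625) = -597*(1 - 597)/492812 + (329*(-285) + ((-62 + 68) + 4))/(-340625) = -597*(-596)*(1/492812) + (-93765 + (6 + 4))*(-1/340625) = 355812*(1/492812) + (-93765 + 10)*(-1/340625) = 88953/123203 - 93755*(-1/340625) = 88953/123203 + 18751/68125 = 8370102578/8393204375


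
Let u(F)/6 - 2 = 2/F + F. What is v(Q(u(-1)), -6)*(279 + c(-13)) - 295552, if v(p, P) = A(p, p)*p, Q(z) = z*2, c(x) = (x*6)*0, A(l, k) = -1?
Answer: -292204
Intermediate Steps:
u(F) = 12 + 6*F + 12/F (u(F) = 12 + 6*(2/F + F) = 12 + 6*(F + 2/F) = 12 + (6*F + 12/F) = 12 + 6*F + 12/F)
c(x) = 0 (c(x) = (6*x)*0 = 0)
Q(z) = 2*z
v(p, P) = -p
v(Q(u(-1)), -6)*(279 + c(-13)) - 295552 = (-2*(12 + 6*(-1) + 12/(-1)))*(279 + 0) - 295552 = -2*(12 - 6 + 12*(-1))*279 - 295552 = -2*(12 - 6 - 12)*279 - 295552 = -2*(-6)*279 - 295552 = -1*(-12)*279 - 295552 = 12*279 - 295552 = 3348 - 295552 = -292204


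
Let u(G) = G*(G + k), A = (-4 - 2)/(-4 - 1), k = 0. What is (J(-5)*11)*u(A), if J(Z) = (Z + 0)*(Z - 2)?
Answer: 2772/5 ≈ 554.40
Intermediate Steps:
J(Z) = Z*(-2 + Z)
A = 6/5 (A = -6/(-5) = -6*(-1/5) = 6/5 ≈ 1.2000)
u(G) = G**2 (u(G) = G*(G + 0) = G*G = G**2)
(J(-5)*11)*u(A) = (-5*(-2 - 5)*11)*(6/5)**2 = (-5*(-7)*11)*(36/25) = (35*11)*(36/25) = 385*(36/25) = 2772/5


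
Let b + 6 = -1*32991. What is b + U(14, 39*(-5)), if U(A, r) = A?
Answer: -32983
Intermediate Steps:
b = -32997 (b = -6 - 1*32991 = -6 - 32991 = -32997)
b + U(14, 39*(-5)) = -32997 + 14 = -32983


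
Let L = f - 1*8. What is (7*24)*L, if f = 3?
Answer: -840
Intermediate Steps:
L = -5 (L = 3 - 1*8 = 3 - 8 = -5)
(7*24)*L = (7*24)*(-5) = 168*(-5) = -840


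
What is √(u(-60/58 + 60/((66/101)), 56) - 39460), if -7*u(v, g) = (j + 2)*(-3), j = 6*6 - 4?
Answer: I*√1932826/7 ≈ 198.61*I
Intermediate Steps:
j = 32 (j = 36 - 4 = 32)
u(v, g) = 102/7 (u(v, g) = -(32 + 2)*(-3)/7 = -34*(-3)/7 = -⅐*(-102) = 102/7)
√(u(-60/58 + 60/((66/101)), 56) - 39460) = √(102/7 - 39460) = √(-276118/7) = I*√1932826/7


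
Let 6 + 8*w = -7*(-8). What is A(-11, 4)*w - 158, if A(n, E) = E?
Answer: -133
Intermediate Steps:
w = 25/4 (w = -3/4 + (-7*(-8))/8 = -3/4 + (1/8)*56 = -3/4 + 7 = 25/4 ≈ 6.2500)
A(-11, 4)*w - 158 = 4*(25/4) - 158 = 25 - 158 = -133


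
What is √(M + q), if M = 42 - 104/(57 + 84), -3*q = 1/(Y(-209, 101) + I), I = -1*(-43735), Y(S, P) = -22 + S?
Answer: 5*√3881424457371/1533516 ≈ 6.4236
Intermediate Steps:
I = 43735
q = -1/130512 (q = -1/(3*((-22 - 209) + 43735)) = -1/(3*(-231 + 43735)) = -⅓/43504 = -⅓*1/43504 = -1/130512 ≈ -7.6621e-6)
M = 5818/141 (M = 42 - 104/141 = 5818/141 ≈ 41.262)
√(M + q) = √(5818/141 - 1/130512) = √(253106225/6134064) = 5*√3881424457371/1533516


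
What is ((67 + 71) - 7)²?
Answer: 17161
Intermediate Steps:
((67 + 71) - 7)² = (138 - 7)² = 131² = 17161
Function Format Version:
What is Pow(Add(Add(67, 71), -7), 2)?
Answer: 17161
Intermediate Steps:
Pow(Add(Add(67, 71), -7), 2) = Pow(Add(138, -7), 2) = Pow(131, 2) = 17161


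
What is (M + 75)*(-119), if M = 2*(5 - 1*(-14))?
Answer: -13447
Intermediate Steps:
M = 38 (M = 2*(5 + 14) = 2*19 = 38)
(M + 75)*(-119) = (38 + 75)*(-119) = 113*(-119) = -13447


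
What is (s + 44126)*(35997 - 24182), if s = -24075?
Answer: 236902565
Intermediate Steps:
(s + 44126)*(35997 - 24182) = (-24075 + 44126)*(35997 - 24182) = 20051*11815 = 236902565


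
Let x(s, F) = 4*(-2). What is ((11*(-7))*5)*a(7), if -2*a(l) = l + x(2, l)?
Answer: -385/2 ≈ -192.50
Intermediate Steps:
x(s, F) = -8
a(l) = 4 - l/2 (a(l) = -(l - 8)/2 = -(-8 + l)/2 = 4 - l/2)
((11*(-7))*5)*a(7) = ((11*(-7))*5)*(4 - ½*7) = (-77*5)*(4 - 7/2) = -385*½ = -385/2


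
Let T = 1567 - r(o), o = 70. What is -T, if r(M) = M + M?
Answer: -1427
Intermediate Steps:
r(M) = 2*M
T = 1427 (T = 1567 - 2*70 = 1567 - 1*140 = 1567 - 140 = 1427)
-T = -1*1427 = -1427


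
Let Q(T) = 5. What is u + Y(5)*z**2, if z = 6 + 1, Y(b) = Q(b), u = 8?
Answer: 253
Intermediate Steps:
Y(b) = 5
z = 7
u + Y(5)*z**2 = 8 + 5*7**2 = 8 + 5*49 = 8 + 245 = 253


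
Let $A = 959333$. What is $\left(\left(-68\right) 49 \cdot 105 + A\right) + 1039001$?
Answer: $1648474$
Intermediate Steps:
$\left(\left(-68\right) 49 \cdot 105 + A\right) + 1039001 = \left(\left(-68\right) 49 \cdot 105 + 959333\right) + 1039001 = \left(\left(-3332\right) 105 + 959333\right) + 1039001 = \left(-349860 + 959333\right) + 1039001 = 609473 + 1039001 = 1648474$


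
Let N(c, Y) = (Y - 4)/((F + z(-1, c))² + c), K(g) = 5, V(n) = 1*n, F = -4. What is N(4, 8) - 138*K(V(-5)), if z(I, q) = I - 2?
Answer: -36566/53 ≈ -689.92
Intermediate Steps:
z(I, q) = -2 + I
V(n) = n
N(c, Y) = (-4 + Y)/(49 + c) (N(c, Y) = (Y - 4)/((-4 + (-2 - 1))² + c) = (-4 + Y)/((-4 - 3)² + c) = (-4 + Y)/((-7)² + c) = (-4 + Y)/(49 + c))
N(4, 8) - 138*K(V(-5)) = (-4 + 8)/(49 + 4) - 138*5 = 4/53 - 690 = -36566/53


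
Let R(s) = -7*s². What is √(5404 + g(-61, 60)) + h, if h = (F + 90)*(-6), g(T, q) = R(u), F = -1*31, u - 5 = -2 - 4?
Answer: -354 + √5397 ≈ -280.54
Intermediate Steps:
u = -1 (u = 5 + (-2 - 4) = 5 - 6 = -1)
F = -31
g(T, q) = -7 (g(T, q) = -7*(-1)² = -7*1 = -7)
h = -354 (h = (-31 + 90)*(-6) = 59*(-6) = -354)
√(5404 + g(-61, 60)) + h = √(5404 - 7) - 354 = √5397 - 354 = -354 + √5397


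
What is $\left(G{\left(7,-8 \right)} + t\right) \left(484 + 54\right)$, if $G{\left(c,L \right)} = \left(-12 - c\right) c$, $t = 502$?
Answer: $198522$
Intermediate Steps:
$G{\left(c,L \right)} = c \left(-12 - c\right)$
$\left(G{\left(7,-8 \right)} + t\right) \left(484 + 54\right) = \left(\left(-1\right) 7 \left(12 + 7\right) + 502\right) \left(484 + 54\right) = \left(\left(-1\right) 7 \cdot 19 + 502\right) 538 = \left(-133 + 502\right) 538 = 369 \cdot 538 = 198522$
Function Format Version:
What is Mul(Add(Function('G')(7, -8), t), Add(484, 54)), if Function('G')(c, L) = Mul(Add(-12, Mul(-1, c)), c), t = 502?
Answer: 198522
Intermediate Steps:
Function('G')(c, L) = Mul(c, Add(-12, Mul(-1, c)))
Mul(Add(Function('G')(7, -8), t), Add(484, 54)) = Mul(Add(Mul(-1, 7, Add(12, 7)), 502), Add(484, 54)) = Mul(Add(Mul(-1, 7, 19), 502), 538) = Mul(Add(-133, 502), 538) = Mul(369, 538) = 198522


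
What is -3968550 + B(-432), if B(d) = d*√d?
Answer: -3968550 - 5184*I*√3 ≈ -3.9686e+6 - 8979.0*I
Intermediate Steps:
B(d) = d^(3/2)
-3968550 + B(-432) = -3968550 + (-432)^(3/2) = -3968550 - 5184*I*√3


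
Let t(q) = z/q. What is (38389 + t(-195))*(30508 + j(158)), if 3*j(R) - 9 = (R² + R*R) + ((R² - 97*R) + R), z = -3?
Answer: 125809824834/65 ≈ 1.9355e+9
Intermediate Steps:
t(q) = -3/q
j(R) = 3 + R² - 32*R (j(R) = 3 + ((R² + R*R) + ((R² - 97*R) + R))/3 = 3 + ((R² + R²) + (R² - 96*R))/3 = 3 + (2*R² + (R² - 96*R))/3 = 3 + (-96*R + 3*R²)/3 = 3 + (R² - 32*R) = 3 + R² - 32*R)
(38389 + t(-195))*(30508 + j(158)) = (38389 - 3/(-195))*(30508 + (3 + 158² - 32*158)) = (38389 - 3*(-1/195))*(30508 + (3 + 24964 - 5056)) = (38389 + 1/65)*(30508 + 19911) = (2495286/65)*50419 = 125809824834/65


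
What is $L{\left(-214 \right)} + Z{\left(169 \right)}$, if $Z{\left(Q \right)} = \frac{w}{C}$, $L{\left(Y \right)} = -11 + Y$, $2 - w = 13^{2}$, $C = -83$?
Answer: $- \frac{18508}{83} \approx -222.99$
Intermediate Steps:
$w = -167$ ($w = 2 - 13^{2} = 2 - 169 = -167$)
$Z{\left(Q \right)} = \frac{167}{83}$ ($Z{\left(Q \right)} = - \frac{167}{-83} = \left(-167\right) \left(- \frac{1}{83}\right) = \frac{167}{83}$)
$L{\left(-214 \right)} + Z{\left(169 \right)} = \left(-11 - 214\right) + \frac{167}{83} = -225 + \frac{167}{83} = - \frac{18508}{83}$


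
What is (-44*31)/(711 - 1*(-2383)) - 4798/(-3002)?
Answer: 2687571/2322047 ≈ 1.1574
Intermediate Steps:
(-44*31)/(711 - 1*(-2383)) - 4798/(-3002) = -1364/(711 + 2383) - 4798*(-1/3002) = -1364/3094 + 2399/1501 = -1364*1/3094 + 2399/1501 = -682/1547 + 2399/1501 = 2687571/2322047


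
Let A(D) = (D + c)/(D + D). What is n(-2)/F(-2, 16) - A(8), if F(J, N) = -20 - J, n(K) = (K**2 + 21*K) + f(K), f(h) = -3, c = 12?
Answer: 37/36 ≈ 1.0278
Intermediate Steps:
n(K) = -3 + K**2 + 21*K (n(K) = (K**2 + 21*K) - 3 = -3 + K**2 + 21*K)
A(D) = (12 + D)/(2*D) (A(D) = (D + 12)/(D + D) = (12 + D)/((2*D)) = (12 + D)*(1/(2*D)) = (12 + D)/(2*D))
n(-2)/F(-2, 16) - A(8) = (-3 + (-2)**2 + 21*(-2))/(-20 - 1*(-2)) - (12 + 8)/(2*8) = (-3 + 4 - 42)/(-20 + 2) - 20/(2*8) = -41/(-18) - 1*5/4 = -41*(-1/18) - 5/4 = 41/18 - 5/4 = 37/36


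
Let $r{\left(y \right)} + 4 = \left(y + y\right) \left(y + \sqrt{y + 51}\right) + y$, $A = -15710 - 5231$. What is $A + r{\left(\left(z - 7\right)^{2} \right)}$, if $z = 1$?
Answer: $-18317 + 72 \sqrt{87} \approx -17645.0$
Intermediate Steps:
$A = -20941$ ($A = -15710 - 5231 = -20941$)
$r{\left(y \right)} = -4 + y + 2 y \left(y + \sqrt{51 + y}\right)$ ($r{\left(y \right)} = -4 + \left(\left(y + y\right) \left(y + \sqrt{y + 51}\right) + y\right) = -4 + \left(2 y \left(y + \sqrt{51 + y}\right) + y\right) = -4 + \left(y + 2 y \left(y + \sqrt{51 + y}\right)\right) = -4 + y + 2 y \left(y + \sqrt{51 + y}\right)$)
$A + r{\left(\left(z - 7\right)^{2} \right)} = -20941 + \left(-4 + \left(1 - 7\right)^{2} + 2 \left(\left(1 - 7\right)^{2}\right)^{2} + 2 \left(1 - 7\right)^{2} \sqrt{51 + \left(1 - 7\right)^{2}}\right) = -20941 + \left(-4 + \left(-6\right)^{2} + 2 \left(\left(-6\right)^{2}\right)^{2} + 2 \left(-6\right)^{2} \sqrt{51 + \left(-6\right)^{2}}\right) = -20941 + \left(-4 + 36 + 2 \cdot 36^{2} + 2 \cdot 36 \sqrt{51 + 36}\right) = -20941 + \left(-4 + 36 + 2 \cdot 1296 + 2 \cdot 36 \sqrt{87}\right) = -20941 + \left(-4 + 36 + 2592 + 72 \sqrt{87}\right) = -20941 + \left(2624 + 72 \sqrt{87}\right) = -18317 + 72 \sqrt{87}$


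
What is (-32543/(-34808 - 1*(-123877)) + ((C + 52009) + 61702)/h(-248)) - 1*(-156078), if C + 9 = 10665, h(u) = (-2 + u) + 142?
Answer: 1490304070289/9619452 ≈ 1.5493e+5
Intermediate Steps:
h(u) = 140 + u
C = 10656 (C = -9 + 10665 = 10656)
(-32543/(-34808 - 1*(-123877)) + ((C + 52009) + 61702)/h(-248)) - 1*(-156078) = (-32543/(-34808 - 1*(-123877)) + ((10656 + 52009) + 61702)/(140 - 248)) - 1*(-156078) = (-32543/(-34808 + 123877) + (62665 + 61702)/(-108)) + 156078 = (-32543/89069 + 124367*(-1/108)) + 156078 = (-32543*1/89069 - 124367/108) + 156078 = (-32543/89069 - 124367/108) + 156078 = -11080758967/9619452 + 156078 = 1490304070289/9619452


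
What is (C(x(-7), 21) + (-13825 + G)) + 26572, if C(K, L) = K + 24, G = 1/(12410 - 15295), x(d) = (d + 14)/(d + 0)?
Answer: 36841449/2885 ≈ 12770.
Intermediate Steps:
x(d) = (14 + d)/d
G = -1/2885 (G = 1/(-2885) = -1/2885 ≈ -0.00034662)
C(K, L) = 24 + K
(C(x(-7), 21) + (-13825 + G)) + 26572 = ((24 + (14 - 7)/(-7)) + (-13825 - 1/2885)) + 26572 = ((24 - ⅐*7) - 39885126/2885) + 26572 = ((24 - 1) - 39885126/2885) + 26572 = (23 - 39885126/2885) + 26572 = -39818771/2885 + 26572 = 36841449/2885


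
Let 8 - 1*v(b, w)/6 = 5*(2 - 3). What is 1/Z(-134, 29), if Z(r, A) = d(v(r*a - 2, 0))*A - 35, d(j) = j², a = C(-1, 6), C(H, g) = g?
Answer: 1/176401 ≈ 5.6689e-6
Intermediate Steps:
a = 6
v(b, w) = 78 (v(b, w) = 48 - 30*(2 - 3) = 48 - 30*(-1) = 48 - 6*(-5) = 48 + 30 = 78)
Z(r, A) = -35 + 6084*A (Z(r, A) = 78²*A - 35 = 6084*A - 35 = -35 + 6084*A)
1/Z(-134, 29) = 1/(-35 + 6084*29) = 1/(-35 + 176436) = 1/176401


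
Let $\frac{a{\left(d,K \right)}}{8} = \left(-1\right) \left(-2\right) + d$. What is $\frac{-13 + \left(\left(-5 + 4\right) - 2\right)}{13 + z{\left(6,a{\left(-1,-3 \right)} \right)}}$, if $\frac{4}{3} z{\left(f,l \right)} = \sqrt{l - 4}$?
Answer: $- \frac{32}{29} \approx -1.1034$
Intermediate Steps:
$a{\left(d,K \right)} = 16 + 8 d$ ($a{\left(d,K \right)} = 8 \left(\left(-1\right) \left(-2\right) + d\right) = 8 \left(2 + d\right) = 16 + 8 d$)
$z{\left(f,l \right)} = \frac{3 \sqrt{-4 + l}}{4}$ ($z{\left(f,l \right)} = \frac{3 \sqrt{l - 4}}{4} = \frac{3 \sqrt{-4 + l}}{4}$)
$\frac{-13 + \left(\left(-5 + 4\right) - 2\right)}{13 + z{\left(6,a{\left(-1,-3 \right)} \right)}} = \frac{-13 + \left(\left(-5 + 4\right) - 2\right)}{13 + \frac{3 \sqrt{-4 + \left(16 + 8 \left(-1\right)\right)}}{4}} = \frac{-13 - 3}{13 + \frac{3 \sqrt{-4 + \left(16 - 8\right)}}{4}} = \frac{-13 - 3}{13 + \frac{3 \sqrt{-4 + 8}}{4}} = - \frac{16}{13 + \frac{3 \sqrt{4}}{4}} = - \frac{16}{13 + \frac{3}{4} \cdot 2} = - \frac{16}{13 + \frac{3}{2}} = - \frac{16}{\frac{29}{2}} = \left(-16\right) \frac{2}{29} = - \frac{32}{29}$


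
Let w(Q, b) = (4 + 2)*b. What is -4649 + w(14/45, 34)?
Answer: -4445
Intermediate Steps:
w(Q, b) = 6*b
-4649 + w(14/45, 34) = -4649 + 6*34 = -4649 + 204 = -4445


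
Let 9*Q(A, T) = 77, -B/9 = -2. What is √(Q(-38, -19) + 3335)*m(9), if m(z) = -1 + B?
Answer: 34*√7523/3 ≈ 983.00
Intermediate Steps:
B = 18 (B = -9*(-2) = 18)
Q(A, T) = 77/9 (Q(A, T) = (⅑)*77 = 77/9)
m(z) = 17 (m(z) = -1 + 18 = 17)
√(Q(-38, -19) + 3335)*m(9) = √(77/9 + 3335)*17 = √(30092/9)*17 = (2*√7523/3)*17 = 34*√7523/3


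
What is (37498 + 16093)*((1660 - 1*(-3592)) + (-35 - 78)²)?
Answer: 965763411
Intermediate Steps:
(37498 + 16093)*((1660 - 1*(-3592)) + (-35 - 78)²) = 53591*((1660 + 3592) + (-113)²) = 53591*(5252 + 12769) = 53591*18021 = 965763411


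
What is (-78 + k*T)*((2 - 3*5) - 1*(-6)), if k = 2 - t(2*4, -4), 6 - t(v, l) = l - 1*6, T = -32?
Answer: -2590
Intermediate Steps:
t(v, l) = 12 - l (t(v, l) = 6 - (l - 1*6) = 6 - (l - 6) = 6 - (-6 + l) = 6 + (6 - l) = 12 - l)
k = -14 (k = 2 - (12 - 1*(-4)) = 2 - (12 + 4) = 2 - 1*16 = 2 - 16 = -14)
(-78 + k*T)*((2 - 3*5) - 1*(-6)) = (-78 - 14*(-32))*((2 - 3*5) - 1*(-6)) = (-78 + 448)*((2 - 15) + 6) = 370*(-13 + 6) = 370*(-7) = -2590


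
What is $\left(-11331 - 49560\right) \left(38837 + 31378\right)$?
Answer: $-4275461565$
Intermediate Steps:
$\left(-11331 - 49560\right) \left(38837 + 31378\right) = \left(-60891\right) 70215 = -4275461565$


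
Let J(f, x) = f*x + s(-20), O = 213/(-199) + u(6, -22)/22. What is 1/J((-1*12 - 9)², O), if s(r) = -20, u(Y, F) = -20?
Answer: -2189/1954633 ≈ -0.0011199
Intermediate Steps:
O = -4333/2189 (O = 213/(-199) - 20/22 = 213*(-1/199) - 20*1/22 = -213/199 - 10/11 = -4333/2189 ≈ -1.9794)
J(f, x) = -20 + f*x (J(f, x) = f*x - 20 = -20 + f*x)
1/J((-1*12 - 9)², O) = 1/(-20 + (-1*12 - 9)²*(-4333/2189)) = 1/(-20 + (-12 - 9)²*(-4333/2189)) = 1/(-20 + (-21)²*(-4333/2189)) = 1/(-20 + 441*(-4333/2189)) = 1/(-20 - 1910853/2189) = 1/(-1954633/2189) = -2189/1954633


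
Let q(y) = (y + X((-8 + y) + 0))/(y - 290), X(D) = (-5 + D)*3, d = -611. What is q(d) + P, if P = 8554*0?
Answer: 2483/901 ≈ 2.7558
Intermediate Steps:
X(D) = -15 + 3*D
P = 0
q(y) = (-39 + 4*y)/(-290 + y) (q(y) = (y + (-15 + 3*((-8 + y) + 0)))/(y - 290) = (y + (-15 + 3*(-8 + y)))/(-290 + y) = (y + (-15 + (-24 + 3*y)))/(-290 + y) = (y + (-39 + 3*y))/(-290 + y) = (-39 + 4*y)/(-290 + y))
q(d) + P = (-39 + 4*(-611))/(-290 - 611) + 0 = (-39 - 2444)/(-901) + 0 = -1/901*(-2483) + 0 = 2483/901 + 0 = 2483/901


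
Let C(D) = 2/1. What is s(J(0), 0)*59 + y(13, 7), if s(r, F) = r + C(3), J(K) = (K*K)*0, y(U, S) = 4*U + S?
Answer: 177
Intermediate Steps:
C(D) = 2 (C(D) = 2*1 = 2)
y(U, S) = S + 4*U
J(K) = 0 (J(K) = K²*0 = 0)
s(r, F) = 2 + r (s(r, F) = r + 2 = 2 + r)
s(J(0), 0)*59 + y(13, 7) = (2 + 0)*59 + (7 + 4*13) = 2*59 + (7 + 52) = 118 + 59 = 177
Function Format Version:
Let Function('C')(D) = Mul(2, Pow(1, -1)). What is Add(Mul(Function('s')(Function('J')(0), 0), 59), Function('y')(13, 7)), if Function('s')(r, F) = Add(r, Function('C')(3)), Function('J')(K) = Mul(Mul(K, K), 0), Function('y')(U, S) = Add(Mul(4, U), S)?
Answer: 177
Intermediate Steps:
Function('C')(D) = 2 (Function('C')(D) = Mul(2, 1) = 2)
Function('y')(U, S) = Add(S, Mul(4, U))
Function('J')(K) = 0 (Function('J')(K) = Mul(Pow(K, 2), 0) = 0)
Function('s')(r, F) = Add(2, r) (Function('s')(r, F) = Add(r, 2) = Add(2, r))
Add(Mul(Function('s')(Function('J')(0), 0), 59), Function('y')(13, 7)) = Add(Mul(Add(2, 0), 59), Add(7, Mul(4, 13))) = Add(Mul(2, 59), Add(7, 52)) = Add(118, 59) = 177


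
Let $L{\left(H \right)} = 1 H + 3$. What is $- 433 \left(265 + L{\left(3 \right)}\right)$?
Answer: $-117343$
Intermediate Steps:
$L{\left(H \right)} = 3 + H$ ($L{\left(H \right)} = H + 3 = 3 + H$)
$- 433 \left(265 + L{\left(3 \right)}\right) = - 433 \left(265 + \left(3 + 3\right)\right) = - 433 \left(265 + 6\right) = \left(-433\right) 271 = -117343$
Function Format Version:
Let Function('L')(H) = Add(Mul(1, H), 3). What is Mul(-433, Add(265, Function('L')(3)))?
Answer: -117343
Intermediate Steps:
Function('L')(H) = Add(3, H) (Function('L')(H) = Add(H, 3) = Add(3, H))
Mul(-433, Add(265, Function('L')(3))) = Mul(-433, Add(265, Add(3, 3))) = Mul(-433, Add(265, 6)) = Mul(-433, 271) = -117343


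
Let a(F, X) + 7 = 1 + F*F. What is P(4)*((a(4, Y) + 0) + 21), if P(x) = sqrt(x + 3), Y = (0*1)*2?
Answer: 31*sqrt(7) ≈ 82.018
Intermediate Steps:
Y = 0 (Y = 0*2 = 0)
a(F, X) = -6 + F**2 (a(F, X) = -7 + (1 + F*F) = -7 + (1 + F**2) = -6 + F**2)
P(x) = sqrt(3 + x)
P(4)*((a(4, Y) + 0) + 21) = sqrt(3 + 4)*(((-6 + 4**2) + 0) + 21) = sqrt(7)*(((-6 + 16) + 0) + 21) = sqrt(7)*((10 + 0) + 21) = sqrt(7)*(10 + 21) = sqrt(7)*31 = 31*sqrt(7)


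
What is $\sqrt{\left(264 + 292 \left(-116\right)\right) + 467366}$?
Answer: $\sqrt{433758} \approx 658.6$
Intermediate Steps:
$\sqrt{\left(264 + 292 \left(-116\right)\right) + 467366} = \sqrt{\left(264 - 33872\right) + 467366} = \sqrt{-33608 + 467366} = \sqrt{433758}$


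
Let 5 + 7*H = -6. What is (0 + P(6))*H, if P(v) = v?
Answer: -66/7 ≈ -9.4286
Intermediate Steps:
H = -11/7 (H = -5/7 + (⅐)*(-6) = -5/7 - 6/7 = -11/7 ≈ -1.5714)
(0 + P(6))*H = (0 + 6)*(-11/7) = 6*(-11/7) = -66/7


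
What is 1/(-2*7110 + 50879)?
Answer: 1/36659 ≈ 2.7278e-5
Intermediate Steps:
1/(-2*7110 + 50879) = 1/(-14220 + 50879) = 1/36659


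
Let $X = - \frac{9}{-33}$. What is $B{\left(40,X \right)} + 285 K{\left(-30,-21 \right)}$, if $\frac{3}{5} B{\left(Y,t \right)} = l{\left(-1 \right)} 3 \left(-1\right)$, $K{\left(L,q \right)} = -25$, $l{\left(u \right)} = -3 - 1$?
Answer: $-7105$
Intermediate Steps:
$l{\left(u \right)} = -4$
$X = \frac{3}{11}$ ($X = \left(-9\right) \left(- \frac{1}{33}\right) = \frac{3}{11} \approx 0.27273$)
$B{\left(Y,t \right)} = 20$ ($B{\left(Y,t \right)} = \frac{5 \left(-4\right) 3 \left(-1\right)}{3} = \frac{5 \left(\left(-12\right) \left(-1\right)\right)}{3} = \frac{5}{3} \cdot 12 = 20$)
$B{\left(40,X \right)} + 285 K{\left(-30,-21 \right)} = 20 + 285 \left(-25\right) = 20 - 7125 = -7105$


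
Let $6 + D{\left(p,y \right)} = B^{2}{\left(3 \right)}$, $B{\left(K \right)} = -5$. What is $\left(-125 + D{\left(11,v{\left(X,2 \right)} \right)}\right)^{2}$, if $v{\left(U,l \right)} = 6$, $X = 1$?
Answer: $11236$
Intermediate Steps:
$D{\left(p,y \right)} = 19$ ($D{\left(p,y \right)} = -6 + \left(-5\right)^{2} = -6 + 25 = 19$)
$\left(-125 + D{\left(11,v{\left(X,2 \right)} \right)}\right)^{2} = \left(-125 + 19\right)^{2} = \left(-106\right)^{2} = 11236$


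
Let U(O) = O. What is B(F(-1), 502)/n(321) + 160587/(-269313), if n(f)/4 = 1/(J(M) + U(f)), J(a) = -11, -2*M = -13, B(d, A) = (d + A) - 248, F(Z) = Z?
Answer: 3520262707/179542 ≈ 19607.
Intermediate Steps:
B(d, A) = -248 + A + d (B(d, A) = (A + d) - 248 = -248 + A + d)
M = 13/2 (M = -½*(-13) = 13/2 ≈ 6.5000)
n(f) = 4/(-11 + f)
B(F(-1), 502)/n(321) + 160587/(-269313) = (-248 + 502 - 1)/((4/(-11 + 321))) + 160587/(-269313) = 253/((4/310)) + 160587*(-1/269313) = 253/((4*(1/310))) - 53529/89771 = 253/(2/155) - 53529/89771 = 253*(155/2) - 53529/89771 = 39215/2 - 53529/89771 = 3520262707/179542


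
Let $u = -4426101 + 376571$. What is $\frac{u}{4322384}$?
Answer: $- \frac{2024765}{2161192} \approx -0.93687$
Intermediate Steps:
$u = -4049530$
$\frac{u}{4322384} = - \frac{4049530}{4322384} = \left(-4049530\right) \frac{1}{4322384} = - \frac{2024765}{2161192}$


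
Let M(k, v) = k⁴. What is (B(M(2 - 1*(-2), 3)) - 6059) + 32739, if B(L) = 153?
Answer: 26833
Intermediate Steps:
(B(M(2 - 1*(-2), 3)) - 6059) + 32739 = (153 - 6059) + 32739 = -5906 + 32739 = 26833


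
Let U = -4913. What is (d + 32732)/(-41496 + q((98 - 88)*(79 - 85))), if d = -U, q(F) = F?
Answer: -37645/41556 ≈ -0.90589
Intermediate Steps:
d = 4913 (d = -1*(-4913) = 4913)
(d + 32732)/(-41496 + q((98 - 88)*(79 - 85))) = (4913 + 32732)/(-41496 + (98 - 88)*(79 - 85)) = 37645/(-41496 + 10*(-6)) = 37645/(-41496 - 60) = 37645/(-41556) = 37645*(-1/41556) = -37645/41556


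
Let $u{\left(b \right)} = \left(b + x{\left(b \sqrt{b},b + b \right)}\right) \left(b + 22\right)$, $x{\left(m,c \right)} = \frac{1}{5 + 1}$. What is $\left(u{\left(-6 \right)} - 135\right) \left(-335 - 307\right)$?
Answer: $146590$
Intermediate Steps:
$x{\left(m,c \right)} = \frac{1}{6}$
$u{\left(b \right)} = \left(22 + b\right) \left(\frac{1}{6} + b\right)$ ($u{\left(b \right)} = \left(b + \frac{1}{6}\right) \left(b + 22\right) = \left(\frac{1}{6} + b\right) \left(22 + b\right) = \left(22 + b\right) \left(\frac{1}{6} + b\right)$)
$\left(u{\left(-6 \right)} - 135\right) \left(-335 - 307\right) = \left(\left(\frac{11}{3} + \left(-6\right)^{2} + \frac{133}{6} \left(-6\right)\right) - 135\right) \left(-335 - 307\right) = \left(\left(\frac{11}{3} + 36 - 133\right) - 135\right) \left(-642\right) = \left(- \frac{280}{3} - 135\right) \left(-642\right) = \left(- \frac{685}{3}\right) \left(-642\right) = 146590$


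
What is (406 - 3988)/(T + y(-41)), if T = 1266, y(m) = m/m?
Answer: -3582/1267 ≈ -2.8272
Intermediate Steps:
y(m) = 1
(406 - 3988)/(T + y(-41)) = (406 - 3988)/(1266 + 1) = -3582/1267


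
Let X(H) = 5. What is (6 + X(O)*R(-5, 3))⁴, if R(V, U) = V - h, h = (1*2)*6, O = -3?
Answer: 38950081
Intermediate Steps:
h = 12 (h = 2*6 = 12)
R(V, U) = -12 + V (R(V, U) = V - 1*12 = V - 12 = -12 + V)
(6 + X(O)*R(-5, 3))⁴ = (6 + 5*(-12 - 5))⁴ = (6 + 5*(-17))⁴ = (6 - 85)⁴ = (-79)⁴ = 38950081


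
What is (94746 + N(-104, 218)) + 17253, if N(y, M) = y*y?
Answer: 122815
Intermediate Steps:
N(y, M) = y**2
(94746 + N(-104, 218)) + 17253 = (94746 + (-104)**2) + 17253 = (94746 + 10816) + 17253 = 105562 + 17253 = 122815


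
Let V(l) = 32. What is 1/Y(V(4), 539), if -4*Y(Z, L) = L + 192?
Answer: -4/731 ≈ -0.0054720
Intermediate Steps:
Y(Z, L) = -48 - L/4 (Y(Z, L) = -(L + 192)/4 = -(192 + L)/4 = -48 - L/4)
1/Y(V(4), 539) = 1/(-48 - 1/4*539) = 1/(-48 - 539/4) = 1/(-731/4) = -4/731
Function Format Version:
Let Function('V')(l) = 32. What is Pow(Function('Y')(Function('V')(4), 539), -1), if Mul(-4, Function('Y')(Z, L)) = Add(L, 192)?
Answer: Rational(-4, 731) ≈ -0.0054720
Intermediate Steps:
Function('Y')(Z, L) = Add(-48, Mul(Rational(-1, 4), L)) (Function('Y')(Z, L) = Mul(Rational(-1, 4), Add(L, 192)) = Mul(Rational(-1, 4), Add(192, L)) = Add(-48, Mul(Rational(-1, 4), L)))
Pow(Function('Y')(Function('V')(4), 539), -1) = Pow(Add(-48, Mul(Rational(-1, 4), 539)), -1) = Pow(Add(-48, Rational(-539, 4)), -1) = Pow(Rational(-731, 4), -1) = Rational(-4, 731)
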